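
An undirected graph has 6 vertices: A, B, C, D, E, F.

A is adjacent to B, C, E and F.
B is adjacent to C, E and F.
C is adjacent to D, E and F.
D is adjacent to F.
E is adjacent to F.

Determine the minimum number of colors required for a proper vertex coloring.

5

A, B, C, E, F are pairwise adjacent (a clique of size 5), so at least 5 colors are needed.
5 colors suffice: color red → {C}; color blue → {F}; color green → {B, D}; color yellow → {E}; color purple → {A}. Each edge has distinct colors on its endpoints.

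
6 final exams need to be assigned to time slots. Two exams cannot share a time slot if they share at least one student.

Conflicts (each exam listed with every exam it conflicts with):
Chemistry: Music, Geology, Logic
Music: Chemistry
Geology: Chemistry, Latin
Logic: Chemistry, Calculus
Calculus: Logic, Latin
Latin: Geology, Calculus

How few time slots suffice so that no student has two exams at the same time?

3

The cycle Latin-Geology-Chemistry-Logic-Calculus-Latin has odd length 5, so it cannot be 2-colored; at least 3 time slots are needed.
3 time slots suffice: time slot 1 → {Chemistry, Calculus}; time slot 2 → {Music, Logic, Latin}; time slot 3 → {Geology}. Each listed conflict is separated.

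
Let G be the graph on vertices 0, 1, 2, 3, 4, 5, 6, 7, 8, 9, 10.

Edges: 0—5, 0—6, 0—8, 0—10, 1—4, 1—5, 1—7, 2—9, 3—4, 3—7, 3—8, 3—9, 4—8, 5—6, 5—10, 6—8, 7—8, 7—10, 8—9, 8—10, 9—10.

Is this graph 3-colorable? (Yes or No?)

Yes

The chromatic number is 3. 0, 6, 8 are pairwise adjacent, so at least 3 colors are needed.
A valid assignment using 3 colors: 0=c, 1=b, 2=a, 3=b, 4=c, 5=a, 6=b, 7=c, 8=a, 9=c, 10=b.
That is already a proper 3-coloring.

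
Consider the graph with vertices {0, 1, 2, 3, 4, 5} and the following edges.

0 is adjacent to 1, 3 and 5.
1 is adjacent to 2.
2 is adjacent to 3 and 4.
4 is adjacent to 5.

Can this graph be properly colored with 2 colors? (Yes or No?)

No

The cycle 1-0-5-4-2-1 has odd length 5, so it cannot be 2-colored; at least 3 colors are needed.
So 2 colors are not enough.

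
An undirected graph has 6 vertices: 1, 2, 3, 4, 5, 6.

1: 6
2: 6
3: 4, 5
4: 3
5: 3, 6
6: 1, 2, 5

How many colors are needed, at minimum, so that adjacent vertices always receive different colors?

2

5 and 6 are adjacent, so at least 2 colors are needed.
2 colors suffice: color a → {3, 6}; color b → {1, 2, 4, 5}. Every edge joins two different colors.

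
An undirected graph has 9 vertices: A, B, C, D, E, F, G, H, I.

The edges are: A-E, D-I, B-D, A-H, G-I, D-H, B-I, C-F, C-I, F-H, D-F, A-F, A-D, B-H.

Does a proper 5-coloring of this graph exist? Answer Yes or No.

The chromatic number is 4. A, D, F, H are pairwise adjacent (a clique of size 4), so at least 4 colors are needed.
4 colors suffice: color 1 → {C, D, E, G}; color 2 → {H, I}; color 3 → {B, F}; color 4 → {A}.
Since 5 ≥ 4, a proper 5-coloring certainly exists.

Yes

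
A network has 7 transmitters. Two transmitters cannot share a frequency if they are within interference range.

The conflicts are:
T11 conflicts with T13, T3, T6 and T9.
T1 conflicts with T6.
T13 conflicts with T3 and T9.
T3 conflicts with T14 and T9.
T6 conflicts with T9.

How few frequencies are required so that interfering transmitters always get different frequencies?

4

T11, T13, T3, T9 are mutually in conflict, so at least 4 frequencies are needed.
4 frequencies suffice: frequency 1 → {T3, T6}; frequency 2 → {T11, T1, T14}; frequency 3 → {T9}; frequency 4 → {T13}. Every pair that conflicts lands in different frequencies.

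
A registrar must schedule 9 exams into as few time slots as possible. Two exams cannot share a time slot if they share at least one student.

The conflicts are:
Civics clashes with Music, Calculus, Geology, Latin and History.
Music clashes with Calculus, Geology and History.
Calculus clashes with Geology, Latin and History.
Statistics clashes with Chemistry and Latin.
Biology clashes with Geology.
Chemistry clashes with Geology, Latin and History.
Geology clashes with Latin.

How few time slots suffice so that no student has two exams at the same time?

Civics, Calculus, Geology, Latin pairwise conflict, so at least 4 time slots are needed.
4 time slots suffice: time slot 1 → {Statistics, Geology, History}; time slot 2 → {Music, Biology, Latin}; time slot 3 → {Civics, Chemistry}; time slot 4 → {Calculus}. No two conflicting exams share a time slot.

4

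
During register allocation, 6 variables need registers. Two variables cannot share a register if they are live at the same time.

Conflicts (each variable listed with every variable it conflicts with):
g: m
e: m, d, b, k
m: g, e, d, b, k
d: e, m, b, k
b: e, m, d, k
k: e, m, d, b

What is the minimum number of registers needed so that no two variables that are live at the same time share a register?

5

e, m, d, b, k all conflict with each other, so at least 5 registers are needed.
5 registers suffice: register 1 → {m}; register 2 → {g, d}; register 3 → {k}; register 4 → {e}; register 5 → {b}. Each listed conflict is separated.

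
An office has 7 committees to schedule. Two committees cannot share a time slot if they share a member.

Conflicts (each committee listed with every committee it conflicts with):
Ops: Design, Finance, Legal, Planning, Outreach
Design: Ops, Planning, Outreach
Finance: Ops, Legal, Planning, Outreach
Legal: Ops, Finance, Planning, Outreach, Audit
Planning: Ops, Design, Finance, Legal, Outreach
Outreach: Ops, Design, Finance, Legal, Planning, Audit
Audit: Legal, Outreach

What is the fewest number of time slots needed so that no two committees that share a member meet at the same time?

Ops, Finance, Legal, Planning, Outreach pairwise conflict, so at least 5 time slots are needed.
Using 5 time slots: Ops=4, Design=2, Finance=5, Legal=2, Planning=3, Outreach=1, Audit=3. Every pair that conflicts lands in different time slots.

5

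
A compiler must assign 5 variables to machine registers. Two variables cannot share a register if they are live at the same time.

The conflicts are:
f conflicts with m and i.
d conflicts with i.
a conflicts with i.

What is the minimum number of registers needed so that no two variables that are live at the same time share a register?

d and i conflict, so at least 2 registers are needed.
2 registers suffice: register 1 → {m, i}; register 2 → {f, d, a}. Each listed conflict is separated.

2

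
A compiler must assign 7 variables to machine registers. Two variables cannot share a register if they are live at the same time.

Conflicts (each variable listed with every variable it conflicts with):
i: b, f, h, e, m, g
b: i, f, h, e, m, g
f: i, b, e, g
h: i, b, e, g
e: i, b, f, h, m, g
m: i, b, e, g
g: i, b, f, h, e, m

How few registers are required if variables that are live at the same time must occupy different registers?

5

i, b, h, e, g are mutually in conflict, so at least 5 registers are needed.
5 registers suffice: register 1 → {g}; register 2 → {e}; register 3 → {b}; register 4 → {i}; register 5 → {f, h, m}. Each listed conflict is separated.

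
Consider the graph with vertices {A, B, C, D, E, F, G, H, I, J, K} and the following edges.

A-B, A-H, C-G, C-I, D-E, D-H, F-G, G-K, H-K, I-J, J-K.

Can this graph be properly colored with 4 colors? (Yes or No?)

Yes

The chromatic number is 3. The cycle C-G-K-J-I-C has odd length 5, so it cannot be 2-colored; at least 3 colors are needed.
One proper 3-coloring: A=blue, B=red, C=blue, D=blue, E=red, F=blue, G=red, H=red, I=green, J=red, K=blue.
Since 4 ≥ 3, a proper 4-coloring certainly exists.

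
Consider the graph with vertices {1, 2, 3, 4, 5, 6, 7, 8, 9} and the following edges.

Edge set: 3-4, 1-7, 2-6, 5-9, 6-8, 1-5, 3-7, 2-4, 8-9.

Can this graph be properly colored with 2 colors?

The cycle 6-8-9-5-1-7-3-4-2-6 has odd length 9, so it cannot be 2-colored; at least 3 colors are needed.
So 2 colors are not enough.

No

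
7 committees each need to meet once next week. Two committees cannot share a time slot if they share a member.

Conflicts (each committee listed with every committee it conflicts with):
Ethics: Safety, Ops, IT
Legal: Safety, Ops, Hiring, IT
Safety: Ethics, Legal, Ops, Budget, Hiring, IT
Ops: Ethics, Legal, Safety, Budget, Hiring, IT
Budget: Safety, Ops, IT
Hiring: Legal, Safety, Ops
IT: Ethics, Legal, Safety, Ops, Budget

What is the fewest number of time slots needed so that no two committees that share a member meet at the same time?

Ethics, Safety, Ops, IT all conflict with each other, so at least 4 time slots are needed.
Using 4 time slots: Ethics=4, Legal=4, Safety=1, Ops=2, Budget=4, Hiring=3, IT=3. Each listed conflict is separated.

4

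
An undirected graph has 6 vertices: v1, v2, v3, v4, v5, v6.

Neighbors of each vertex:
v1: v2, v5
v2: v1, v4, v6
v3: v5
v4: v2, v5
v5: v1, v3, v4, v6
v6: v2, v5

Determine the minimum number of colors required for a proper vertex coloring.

v1 and v2 are adjacent, so at least 2 colors are needed.
2 colors suffice: v1=2, v2=1, v3=2, v4=2, v5=1, v6=2. Every edge joins two different colors.

2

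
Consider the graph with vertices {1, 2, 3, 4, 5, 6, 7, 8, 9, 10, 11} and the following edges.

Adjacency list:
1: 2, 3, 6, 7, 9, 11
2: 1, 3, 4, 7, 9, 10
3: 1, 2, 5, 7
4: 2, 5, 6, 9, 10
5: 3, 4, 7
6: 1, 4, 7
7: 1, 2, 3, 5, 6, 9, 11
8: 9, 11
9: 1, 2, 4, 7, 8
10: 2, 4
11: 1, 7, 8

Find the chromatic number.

1, 2, 7, 9 form a clique, so at least 4 colors are needed.
4 colors suffice: color red → {4, 7, 8}; color blue → {2, 5, 6, 11}; color green → {1, 10}; color yellow → {3, 9}. Each edge has distinct colors on its endpoints.

4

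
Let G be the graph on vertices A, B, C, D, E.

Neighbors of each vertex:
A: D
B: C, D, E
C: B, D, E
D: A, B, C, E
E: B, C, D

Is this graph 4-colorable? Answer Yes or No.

Yes

The chromatic number is 4. B, C, D, E are pairwise adjacent (a clique of size 4), so at least 4 colors are needed.
4 colors suffice: A=blue, B=green, C=yellow, D=red, E=blue.
That is already a proper 4-coloring.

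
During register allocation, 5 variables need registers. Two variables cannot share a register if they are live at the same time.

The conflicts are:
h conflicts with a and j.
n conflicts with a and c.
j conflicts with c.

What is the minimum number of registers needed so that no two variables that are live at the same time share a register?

3

The cycle n-c-j-h-a-n has odd length 5, so it cannot be 2-colored; at least 3 registers are needed.
A valid assignment using 3 registers: h=2, n=3, a=1, j=1, c=2. No two conflicting variables share a register.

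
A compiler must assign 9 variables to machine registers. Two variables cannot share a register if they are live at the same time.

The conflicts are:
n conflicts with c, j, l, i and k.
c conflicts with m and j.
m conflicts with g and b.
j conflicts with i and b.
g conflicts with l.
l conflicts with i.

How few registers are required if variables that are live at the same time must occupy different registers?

3

n, j, i are mutually in conflict, so at least 3 registers are needed.
3 registers suffice: register 1 → {n, m}; register 2 → {j, l, k}; register 3 → {c, g, i, b}. Each listed conflict is separated.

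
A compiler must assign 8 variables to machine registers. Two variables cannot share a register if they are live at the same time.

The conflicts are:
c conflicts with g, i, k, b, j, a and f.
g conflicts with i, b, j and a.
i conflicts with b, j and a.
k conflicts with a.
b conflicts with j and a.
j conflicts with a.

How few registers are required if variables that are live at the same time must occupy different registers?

6

c, g, i, b, j, a all conflict with each other, so at least 6 registers are needed.
6 registers suffice: register 1 → {c}; register 2 → {a, f}; register 3 → {k, b}; register 4 → {i}; register 5 → {g}; register 6 → {j}. Every pair that conflicts lands in different registers.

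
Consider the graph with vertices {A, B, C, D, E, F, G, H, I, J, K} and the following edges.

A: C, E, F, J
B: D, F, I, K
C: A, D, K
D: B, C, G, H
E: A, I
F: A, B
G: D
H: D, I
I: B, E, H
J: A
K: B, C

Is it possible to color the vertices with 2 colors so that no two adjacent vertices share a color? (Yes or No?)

The cycle F-B-K-C-A-F has odd length 5, so it cannot be 2-colored; at least 3 colors are needed.
So 2 colors are not enough.

No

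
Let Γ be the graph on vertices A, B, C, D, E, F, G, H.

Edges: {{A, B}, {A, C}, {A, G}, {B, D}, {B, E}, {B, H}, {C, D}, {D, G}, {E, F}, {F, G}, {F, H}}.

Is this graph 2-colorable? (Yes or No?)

No

The cycle H-F-G-D-B-H has odd length 5, so it cannot be 2-colored; at least 3 colors are needed.
So 2 colors are not enough.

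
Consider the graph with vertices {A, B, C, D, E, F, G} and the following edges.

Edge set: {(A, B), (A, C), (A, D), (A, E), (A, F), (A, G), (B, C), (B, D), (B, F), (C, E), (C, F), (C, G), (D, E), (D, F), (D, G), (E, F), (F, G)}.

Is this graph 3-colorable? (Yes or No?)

No

A, B, C, F form a clique, so at least 4 colors are needed.
So 3 colors are not enough.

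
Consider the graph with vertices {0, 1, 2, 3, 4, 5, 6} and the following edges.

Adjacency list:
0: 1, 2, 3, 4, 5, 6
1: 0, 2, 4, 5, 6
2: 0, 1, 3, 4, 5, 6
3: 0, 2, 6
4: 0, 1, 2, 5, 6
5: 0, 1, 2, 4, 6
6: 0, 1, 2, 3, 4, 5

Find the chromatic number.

0, 1, 2, 4, 5, 6 are pairwise adjacent (a clique of size 6), so at least 6 colors are needed.
One proper 6-coloring: 0=c, 1=d, 2=b, 3=d, 4=f, 5=e, 6=a. Each edge has distinct colors on its endpoints.

6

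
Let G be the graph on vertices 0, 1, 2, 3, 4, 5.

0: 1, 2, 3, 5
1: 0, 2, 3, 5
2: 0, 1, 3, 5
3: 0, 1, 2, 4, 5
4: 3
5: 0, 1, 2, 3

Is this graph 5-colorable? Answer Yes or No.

The chromatic number is 5. 0, 1, 2, 3, 5 are pairwise adjacent (a clique of size 5), so at least 5 colors are needed.
5 colors suffice: color a → {3}; color b → {1, 4}; color c → {2}; color d → {0}; color e → {5}.
That is already a proper 5-coloring.

Yes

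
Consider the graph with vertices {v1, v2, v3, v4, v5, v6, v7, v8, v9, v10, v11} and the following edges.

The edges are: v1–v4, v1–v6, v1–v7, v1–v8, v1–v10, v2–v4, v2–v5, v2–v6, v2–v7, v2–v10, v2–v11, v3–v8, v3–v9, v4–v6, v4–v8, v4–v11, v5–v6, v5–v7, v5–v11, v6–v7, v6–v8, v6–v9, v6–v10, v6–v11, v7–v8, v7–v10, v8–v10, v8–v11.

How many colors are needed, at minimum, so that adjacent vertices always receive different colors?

5

v1, v6, v7, v8, v10 are pairwise adjacent (a clique of size 5), so at least 5 colors are needed.
5 colors suffice: color 1 → {v3, v6}; color 2 → {v2, v8, v9}; color 3 → {v4, v7}; color 4 → {v1, v11}; color 5 → {v5, v10}. Each edge has distinct colors on its endpoints.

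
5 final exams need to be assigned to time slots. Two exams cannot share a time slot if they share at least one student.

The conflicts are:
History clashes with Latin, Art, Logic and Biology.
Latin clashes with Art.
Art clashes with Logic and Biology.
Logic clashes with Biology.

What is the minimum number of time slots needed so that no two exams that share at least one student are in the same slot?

4

History, Art, Logic, Biology all conflict with each other, so at least 4 time slots are needed.
4 time slots suffice: time slot 1 → {History}; time slot 2 → {Art}; time slot 3 → {Latin, Logic}; time slot 4 → {Biology}. Each listed conflict is separated.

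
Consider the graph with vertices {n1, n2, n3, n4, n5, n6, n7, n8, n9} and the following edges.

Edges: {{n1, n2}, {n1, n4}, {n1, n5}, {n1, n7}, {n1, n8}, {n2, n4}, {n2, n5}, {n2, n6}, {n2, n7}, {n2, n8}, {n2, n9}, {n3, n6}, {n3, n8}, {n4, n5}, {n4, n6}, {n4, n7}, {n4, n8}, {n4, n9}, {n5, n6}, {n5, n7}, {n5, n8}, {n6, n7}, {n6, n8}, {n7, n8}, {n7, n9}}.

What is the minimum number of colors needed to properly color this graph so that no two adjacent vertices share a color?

6

n2, n4, n5, n6, n7, n8 are mutually adjacent (a clique of size 6), so at least 6 colors are needed.
6 colors suffice: n1=6, n2=3, n3=1, n4=1, n5=5, n6=6, n7=2, n8=4, n9=4. No two adjacent vertices share a color.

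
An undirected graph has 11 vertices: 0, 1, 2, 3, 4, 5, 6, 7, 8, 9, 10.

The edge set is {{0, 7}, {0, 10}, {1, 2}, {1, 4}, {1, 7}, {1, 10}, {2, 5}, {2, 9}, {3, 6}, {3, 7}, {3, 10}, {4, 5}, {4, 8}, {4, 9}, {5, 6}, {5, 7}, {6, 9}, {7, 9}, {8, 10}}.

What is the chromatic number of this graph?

7 and 9 are adjacent, so at least 2 colors are needed.
One proper 2-coloring: 0=b, 1=b, 2=a, 3=b, 4=a, 5=b, 6=a, 7=a, 8=b, 9=b, 10=a. Every edge joins two different colors.

2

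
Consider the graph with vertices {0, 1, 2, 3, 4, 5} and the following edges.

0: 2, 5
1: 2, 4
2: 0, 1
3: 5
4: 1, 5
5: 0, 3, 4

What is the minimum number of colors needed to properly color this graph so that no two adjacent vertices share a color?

3

The cycle 1-4-5-0-2-1 has odd length 5, so it cannot be 2-colored; at least 3 colors are needed.
One proper 3-coloring: 0=green, 1=red, 2=blue, 3=blue, 4=blue, 5=red. No two adjacent vertices share a color.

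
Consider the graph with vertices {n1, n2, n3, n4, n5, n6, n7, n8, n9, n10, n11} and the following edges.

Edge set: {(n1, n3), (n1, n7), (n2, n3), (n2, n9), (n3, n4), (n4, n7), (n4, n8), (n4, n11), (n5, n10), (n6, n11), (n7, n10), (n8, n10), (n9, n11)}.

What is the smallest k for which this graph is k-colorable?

3

The cycle n9-n11-n4-n3-n2-n9 has odd length 5, so it cannot be 2-colored; at least 3 colors are needed.
3 colors suffice: color 1 → {n1, n2, n4, n6, n10}; color 2 → {n3, n5, n7, n8, n11}; color 3 → {n9}. Every edge joins two different colors.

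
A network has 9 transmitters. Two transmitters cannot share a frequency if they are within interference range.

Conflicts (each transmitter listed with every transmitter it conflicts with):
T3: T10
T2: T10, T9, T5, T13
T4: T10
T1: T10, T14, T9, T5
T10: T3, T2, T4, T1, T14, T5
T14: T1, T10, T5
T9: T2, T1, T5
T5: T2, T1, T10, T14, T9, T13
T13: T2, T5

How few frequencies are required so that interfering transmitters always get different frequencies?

4

T1, T10, T14, T5 pairwise conflict, so at least 4 frequencies are needed.
4 frequencies suffice: frequency 1 → {T10, T9, T13}; frequency 2 → {T3, T4, T5}; frequency 3 → {T2, T1}; frequency 4 → {T14}. Each listed conflict is separated.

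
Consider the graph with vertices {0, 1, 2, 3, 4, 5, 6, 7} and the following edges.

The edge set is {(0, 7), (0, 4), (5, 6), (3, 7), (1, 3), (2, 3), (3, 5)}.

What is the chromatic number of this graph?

0 and 7 are adjacent, so at least 2 colors are needed.
2 colors suffice: color a → {0, 3, 6}; color b → {1, 2, 4, 5, 7}. Every edge joins two different colors.

2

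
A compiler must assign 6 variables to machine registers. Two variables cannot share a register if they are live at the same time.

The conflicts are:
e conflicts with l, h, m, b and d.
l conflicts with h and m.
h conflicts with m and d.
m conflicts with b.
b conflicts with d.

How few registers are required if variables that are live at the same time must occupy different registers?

4

e, l, h, m pairwise conflict, so at least 4 registers are needed.
4 registers suffice: register 1 → {e}; register 2 → {h, b}; register 3 → {m, d}; register 4 → {l}. Every pair that conflicts lands in different registers.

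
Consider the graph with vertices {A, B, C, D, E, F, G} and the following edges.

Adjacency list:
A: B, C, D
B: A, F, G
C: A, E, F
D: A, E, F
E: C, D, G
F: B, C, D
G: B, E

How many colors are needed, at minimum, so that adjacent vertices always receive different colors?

The cycle A-B-G-E-C-A has odd length 5, so it cannot be 2-colored; at least 3 colors are needed.
A valid assignment using 3 colors: A=blue, B=red, C=green, D=green, E=red, F=blue, G=blue. Every edge joins two different colors.

3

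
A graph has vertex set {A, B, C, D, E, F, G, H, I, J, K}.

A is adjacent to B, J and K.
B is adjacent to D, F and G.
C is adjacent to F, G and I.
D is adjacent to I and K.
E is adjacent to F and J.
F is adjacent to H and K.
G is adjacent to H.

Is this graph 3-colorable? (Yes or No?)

Yes

The chromatic number is 3. The cycle C-F-K-D-I-C has odd length 5, so it cannot be 2-colored; at least 3 colors are needed.
3 colors suffice: color 1 → {A, D, F, G}; color 2 → {B, C, H, J, K}; color 3 → {E, I}.
That is already a proper 3-coloring.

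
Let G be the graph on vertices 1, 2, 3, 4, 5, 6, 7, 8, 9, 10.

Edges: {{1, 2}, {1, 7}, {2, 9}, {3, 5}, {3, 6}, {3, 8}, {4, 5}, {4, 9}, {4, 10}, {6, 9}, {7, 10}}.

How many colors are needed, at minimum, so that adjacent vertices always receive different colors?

3

The cycle 9-6-3-5-4-9 has odd length 5, so it cannot be 2-colored; at least 3 colors are needed.
3 colors suffice: color red → {1, 3, 9, 10}; color blue → {2, 4, 6, 7, 8}; color green → {5}. No two adjacent vertices share a color.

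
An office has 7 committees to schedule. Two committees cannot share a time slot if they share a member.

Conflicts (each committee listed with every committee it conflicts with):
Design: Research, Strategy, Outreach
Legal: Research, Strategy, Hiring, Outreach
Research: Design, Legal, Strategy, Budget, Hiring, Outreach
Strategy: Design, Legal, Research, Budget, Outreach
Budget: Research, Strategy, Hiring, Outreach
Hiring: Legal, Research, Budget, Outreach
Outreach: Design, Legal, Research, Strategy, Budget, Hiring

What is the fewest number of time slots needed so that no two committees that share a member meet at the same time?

Research, Strategy, Budget, Outreach pairwise conflict, so at least 4 time slots are needed.
4 time slots suffice: Design=4, Legal=4, Research=1, Strategy=3, Budget=4, Hiring=3, Outreach=2. Every pair that conflicts lands in different time slots.

4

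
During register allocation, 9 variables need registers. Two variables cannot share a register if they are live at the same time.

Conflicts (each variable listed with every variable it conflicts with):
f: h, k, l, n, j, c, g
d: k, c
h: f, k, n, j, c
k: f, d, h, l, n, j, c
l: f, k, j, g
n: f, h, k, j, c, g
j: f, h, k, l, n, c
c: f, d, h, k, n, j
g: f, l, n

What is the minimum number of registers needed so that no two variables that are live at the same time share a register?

f, h, k, n, j, c all conflict with each other, so at least 6 registers are needed.
6 registers suffice: f=2, d=2, h=6, k=1, l=3, n=3, j=4, c=5, g=1. Each listed conflict is separated.

6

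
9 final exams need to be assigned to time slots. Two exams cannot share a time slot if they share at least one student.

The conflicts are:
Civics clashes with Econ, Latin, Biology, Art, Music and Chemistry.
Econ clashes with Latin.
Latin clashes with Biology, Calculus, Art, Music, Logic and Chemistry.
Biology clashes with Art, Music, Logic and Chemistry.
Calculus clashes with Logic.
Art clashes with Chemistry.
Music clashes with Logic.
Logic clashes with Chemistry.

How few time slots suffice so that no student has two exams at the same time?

5

Civics, Latin, Biology, Art, Chemistry all conflict with each other, so at least 5 time slots are needed.
5 time slots suffice: time slot 1 → {Latin}; time slot 2 → {Econ, Biology, Calculus}; time slot 3 → {Civics, Logic}; time slot 4 → {Music, Chemistry}; time slot 5 → {Art}. No two conflicting exams share a time slot.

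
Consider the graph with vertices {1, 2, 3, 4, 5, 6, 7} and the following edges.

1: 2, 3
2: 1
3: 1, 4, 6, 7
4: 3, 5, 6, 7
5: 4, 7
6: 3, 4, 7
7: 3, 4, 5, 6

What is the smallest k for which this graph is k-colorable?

4

3, 4, 6, 7 form a clique, so at least 4 colors are needed.
4 colors suffice: 1=a, 2=b, 3=c, 4=b, 5=c, 6=d, 7=a. Each edge has distinct colors on its endpoints.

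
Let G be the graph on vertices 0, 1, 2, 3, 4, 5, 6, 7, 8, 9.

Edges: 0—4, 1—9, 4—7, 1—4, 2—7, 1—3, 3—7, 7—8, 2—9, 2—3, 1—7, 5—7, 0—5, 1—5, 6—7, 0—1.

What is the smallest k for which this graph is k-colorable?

0, 1, 5 form a triangle, so at least 3 colors are needed.
One proper 3-coloring: 0=a, 1=b, 2=b, 3=c, 4=c, 5=c, 6=b, 7=a, 8=b, 9=a. No two adjacent vertices share a color.

3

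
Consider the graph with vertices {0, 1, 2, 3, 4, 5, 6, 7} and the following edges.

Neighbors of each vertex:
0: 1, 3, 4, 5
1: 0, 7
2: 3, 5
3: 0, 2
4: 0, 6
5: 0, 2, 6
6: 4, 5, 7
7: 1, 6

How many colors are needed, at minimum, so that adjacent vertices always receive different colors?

The cycle 0-4-6-7-1-0 has odd length 5, so it cannot be 2-colored; at least 3 colors are needed.
3 colors suffice: 0=a, 1=c, 2=a, 3=b, 4=b, 5=b, 6=a, 7=b. Each edge has distinct colors on its endpoints.

3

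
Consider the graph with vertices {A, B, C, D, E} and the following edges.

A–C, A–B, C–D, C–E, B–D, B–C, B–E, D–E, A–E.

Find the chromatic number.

B, C, D, E are mutually adjacent (a clique of size 4), so at least 4 colors are needed.
One proper 4-coloring: A=yellow, B=red, C=blue, D=yellow, E=green. Each edge has distinct colors on its endpoints.

4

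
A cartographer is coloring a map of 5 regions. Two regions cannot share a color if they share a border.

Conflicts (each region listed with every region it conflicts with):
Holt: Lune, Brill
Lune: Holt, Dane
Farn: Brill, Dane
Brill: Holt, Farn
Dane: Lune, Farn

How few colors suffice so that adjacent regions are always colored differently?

The cycle Holt-Brill-Farn-Dane-Lune-Holt has odd length 5, so it cannot be 2-colored; at least 3 colors are needed.
3 colors suffice: color 1 → {Lune, Farn}; color 2 → {Brill, Dane}; color 3 → {Holt}. Each listed conflict is separated.

3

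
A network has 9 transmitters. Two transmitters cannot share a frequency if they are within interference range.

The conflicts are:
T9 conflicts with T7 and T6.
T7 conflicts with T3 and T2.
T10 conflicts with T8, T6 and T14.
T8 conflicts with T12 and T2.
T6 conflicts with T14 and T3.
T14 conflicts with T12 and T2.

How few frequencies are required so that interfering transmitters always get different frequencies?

3

T10, T6, T14 pairwise conflict, so at least 3 frequencies are needed.
A valid assignment using 3 frequencies: T9=2, T7=1, T10=3, T8=1, T6=1, T14=2, T12=3, T3=2, T2=3. Each listed conflict is separated.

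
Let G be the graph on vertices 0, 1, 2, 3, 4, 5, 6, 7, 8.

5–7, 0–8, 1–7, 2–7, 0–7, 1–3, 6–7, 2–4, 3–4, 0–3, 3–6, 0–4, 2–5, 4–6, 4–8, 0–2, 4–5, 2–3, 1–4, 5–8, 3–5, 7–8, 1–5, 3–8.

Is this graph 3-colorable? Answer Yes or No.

0, 2, 3, 4 are pairwise adjacent (a clique of size 4), so at least 4 colors are needed.
So 3 colors are not enough.

No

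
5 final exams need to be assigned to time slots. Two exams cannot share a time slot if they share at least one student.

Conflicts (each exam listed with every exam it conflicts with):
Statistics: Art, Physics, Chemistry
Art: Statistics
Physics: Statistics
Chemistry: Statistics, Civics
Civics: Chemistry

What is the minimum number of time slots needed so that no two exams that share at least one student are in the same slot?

Chemistry and Civics conflict, so at least 2 time slots are needed.
2 time slots suffice: time slot 1 → {Statistics, Civics}; time slot 2 → {Art, Physics, Chemistry}. Each listed conflict is separated.

2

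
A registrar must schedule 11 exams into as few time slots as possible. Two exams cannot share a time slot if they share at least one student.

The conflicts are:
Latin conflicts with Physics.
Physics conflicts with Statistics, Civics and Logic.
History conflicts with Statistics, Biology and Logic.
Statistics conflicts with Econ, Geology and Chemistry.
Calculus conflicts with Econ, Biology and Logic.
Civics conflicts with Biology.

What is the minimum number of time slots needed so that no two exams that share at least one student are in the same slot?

3

The cycle History-Biology-Civics-Physics-Logic-History has odd length 5, so it cannot be 2-colored; at least 3 time slots are needed.
Using 3 time slots: Latin=1, Physics=2, History=2, Statistics=1, Calculus=2, Econ=3, Civics=3, Biology=1, Geology=2, Logic=1, Chemistry=2. Each listed conflict is separated.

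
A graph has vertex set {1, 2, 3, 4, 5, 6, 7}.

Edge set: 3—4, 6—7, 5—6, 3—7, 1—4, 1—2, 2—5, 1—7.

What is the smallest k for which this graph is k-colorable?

The cycle 7-6-5-2-1-7 has odd length 5, so it cannot be 2-colored; at least 3 colors are needed.
3 colors suffice: color red → {1, 3, 5}; color blue → {2, 4, 7}; color green → {6}. Every edge joins two different colors.

3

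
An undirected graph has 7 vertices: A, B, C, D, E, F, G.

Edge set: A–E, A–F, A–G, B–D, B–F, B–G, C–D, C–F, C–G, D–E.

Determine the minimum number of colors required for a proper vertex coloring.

The cycle D-E-A-G-B-D has odd length 5, so it cannot be 2-colored; at least 3 colors are needed.
3 colors suffice: color 1 → {A, D}; color 2 → {E, F, G}; color 3 → {B, C}. Each edge has distinct colors on its endpoints.

3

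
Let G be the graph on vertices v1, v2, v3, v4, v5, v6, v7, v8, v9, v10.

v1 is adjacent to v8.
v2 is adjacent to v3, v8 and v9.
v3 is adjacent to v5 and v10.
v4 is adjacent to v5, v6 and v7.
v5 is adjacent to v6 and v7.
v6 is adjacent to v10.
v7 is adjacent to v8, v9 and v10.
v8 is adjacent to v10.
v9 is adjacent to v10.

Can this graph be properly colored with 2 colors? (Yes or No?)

v4, v5, v6 are mutually adjacent, so at least 3 colors are needed.
So 2 colors are not enough.

No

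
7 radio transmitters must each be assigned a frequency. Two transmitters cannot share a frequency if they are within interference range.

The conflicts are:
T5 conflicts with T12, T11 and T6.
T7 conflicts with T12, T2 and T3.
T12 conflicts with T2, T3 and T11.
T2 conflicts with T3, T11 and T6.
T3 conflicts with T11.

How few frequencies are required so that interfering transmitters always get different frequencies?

T12, T2, T3, T11 all conflict with each other, so at least 4 frequencies are needed.
A valid assignment using 4 frequencies: T5=2, T7=4, T12=1, T2=2, T3=3, T11=4, T6=1. Every pair that conflicts lands in different frequencies.

4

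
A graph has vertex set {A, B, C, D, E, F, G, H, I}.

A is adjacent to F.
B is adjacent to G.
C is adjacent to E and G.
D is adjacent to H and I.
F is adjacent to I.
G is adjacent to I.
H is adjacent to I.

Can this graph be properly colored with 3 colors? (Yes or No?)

Yes

The chromatic number is 3. D, H, I are pairwise adjacent, so at least 3 colors are needed.
3 colors suffice: A=1, B=1, C=1, D=3, E=2, F=2, G=2, H=2, I=1.
That is already a proper 3-coloring.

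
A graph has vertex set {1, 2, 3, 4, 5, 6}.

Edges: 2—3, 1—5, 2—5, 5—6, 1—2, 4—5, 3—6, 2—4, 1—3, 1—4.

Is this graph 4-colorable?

Yes

The chromatic number is 4. 1, 2, 4, 5 are pairwise adjacent (a clique of size 4), so at least 4 colors are needed.
4 colors suffice: 1=blue, 2=green, 3=red, 4=yellow, 5=red, 6=blue.
That is already a proper 4-coloring.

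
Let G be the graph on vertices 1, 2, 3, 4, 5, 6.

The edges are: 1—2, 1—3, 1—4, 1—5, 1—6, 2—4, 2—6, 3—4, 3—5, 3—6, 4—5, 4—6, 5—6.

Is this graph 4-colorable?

1, 3, 4, 5, 6 form a clique, so at least 5 colors are needed.
So 4 colors are not enough.

No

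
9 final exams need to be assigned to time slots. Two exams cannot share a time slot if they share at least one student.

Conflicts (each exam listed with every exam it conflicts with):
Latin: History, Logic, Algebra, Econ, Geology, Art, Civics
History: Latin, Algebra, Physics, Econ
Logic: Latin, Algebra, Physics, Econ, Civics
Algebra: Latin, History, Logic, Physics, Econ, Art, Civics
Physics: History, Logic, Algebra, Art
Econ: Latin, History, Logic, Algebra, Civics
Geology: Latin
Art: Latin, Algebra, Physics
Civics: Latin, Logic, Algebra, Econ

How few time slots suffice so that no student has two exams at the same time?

5

Latin, Logic, Algebra, Econ, Civics are mutually in conflict, so at least 5 time slots are needed.
5 time slots suffice: time slot 1 → {Algebra, Geology}; time slot 2 → {Latin, Physics}; time slot 3 → {History, Logic, Art}; time slot 4 → {Econ}; time slot 5 → {Civics}. No two conflicting exams share a time slot.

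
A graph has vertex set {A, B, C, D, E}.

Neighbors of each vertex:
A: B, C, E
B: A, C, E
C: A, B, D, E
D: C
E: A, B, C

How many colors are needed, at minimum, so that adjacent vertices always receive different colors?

A, B, C, E form a clique, so at least 4 colors are needed.
4 colors suffice: A=blue, B=green, C=red, D=blue, E=yellow. Every edge joins two different colors.

4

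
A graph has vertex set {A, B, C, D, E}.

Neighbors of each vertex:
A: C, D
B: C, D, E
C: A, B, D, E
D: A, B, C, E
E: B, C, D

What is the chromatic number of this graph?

4

B, C, D, E are mutually adjacent (a clique of size 4), so at least 4 colors are needed.
A valid assignment using 4 colors: A=3, B=3, C=2, D=1, E=4. Each edge has distinct colors on its endpoints.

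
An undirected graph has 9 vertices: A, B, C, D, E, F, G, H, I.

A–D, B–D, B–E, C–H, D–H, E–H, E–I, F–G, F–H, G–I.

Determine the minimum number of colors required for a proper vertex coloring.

The cycle I-G-F-H-E-I has odd length 5, so it cannot be 2-colored; at least 3 colors are needed.
3 colors suffice: A=red, B=red, C=blue, D=blue, E=blue, F=blue, G=red, H=red, I=green. Each edge has distinct colors on its endpoints.

3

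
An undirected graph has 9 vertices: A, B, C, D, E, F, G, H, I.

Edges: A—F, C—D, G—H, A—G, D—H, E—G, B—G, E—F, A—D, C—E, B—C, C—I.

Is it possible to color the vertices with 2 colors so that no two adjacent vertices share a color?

The cycle D-C-B-G-H-D has odd length 5, so it cannot be 2-colored; at least 3 colors are needed.
So 2 colors are not enough.

No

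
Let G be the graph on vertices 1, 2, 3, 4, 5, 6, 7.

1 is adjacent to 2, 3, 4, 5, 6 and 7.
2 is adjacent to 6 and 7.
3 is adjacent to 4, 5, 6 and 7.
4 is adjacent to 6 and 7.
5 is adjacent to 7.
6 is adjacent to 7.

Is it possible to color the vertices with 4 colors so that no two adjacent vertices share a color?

No

1, 3, 4, 6, 7 are mutually adjacent (a clique of size 5), so at least 5 colors are needed.
So 4 colors are not enough.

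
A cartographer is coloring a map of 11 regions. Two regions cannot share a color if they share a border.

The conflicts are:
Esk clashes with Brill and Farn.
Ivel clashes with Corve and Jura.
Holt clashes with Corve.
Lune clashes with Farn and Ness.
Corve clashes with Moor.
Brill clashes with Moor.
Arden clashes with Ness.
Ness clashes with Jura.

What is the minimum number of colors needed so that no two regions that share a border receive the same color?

The cycle Farn-Esk-Brill-Moor-Corve-Ivel-Jura-Ness-Lune-Farn has odd length 9, so it cannot be 2-colored; at least 3 colors are needed.
3 colors suffice: Esk=1, Ivel=3, Holt=2, Lune=2, Corve=1, Brill=2, Farn=3, Arden=2, Ness=1, Moor=3, Jura=2. Every pair that conflicts lands in different colors.

3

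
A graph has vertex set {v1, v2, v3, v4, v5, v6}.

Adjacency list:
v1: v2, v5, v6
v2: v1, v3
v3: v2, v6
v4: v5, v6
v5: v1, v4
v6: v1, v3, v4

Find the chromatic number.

2

v1 and v2 are adjacent, so at least 2 colors are needed.
2 colors suffice: color red → {v1, v3, v4}; color blue → {v2, v5, v6}. Every edge joins two different colors.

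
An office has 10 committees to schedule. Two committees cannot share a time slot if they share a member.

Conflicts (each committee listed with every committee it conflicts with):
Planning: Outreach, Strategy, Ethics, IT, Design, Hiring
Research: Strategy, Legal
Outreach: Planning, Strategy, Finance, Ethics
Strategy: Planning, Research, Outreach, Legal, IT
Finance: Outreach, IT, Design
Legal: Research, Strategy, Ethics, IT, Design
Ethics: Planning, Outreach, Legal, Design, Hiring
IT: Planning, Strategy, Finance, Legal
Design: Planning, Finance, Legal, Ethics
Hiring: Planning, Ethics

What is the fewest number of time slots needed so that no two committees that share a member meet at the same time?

Strategy, Legal, IT are mutually in conflict, so at least 3 time slots are needed.
3 time slots suffice: Planning=1, Research=3, Outreach=3, Strategy=2, Finance=1, Legal=1, Ethics=2, IT=3, Design=3, Hiring=3. Each listed conflict is separated.

3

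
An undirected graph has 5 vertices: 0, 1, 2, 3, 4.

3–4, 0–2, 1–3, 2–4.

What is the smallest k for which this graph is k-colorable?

2 and 4 are adjacent, so at least 2 colors are needed.
2 colors suffice: 0=b, 1=b, 2=a, 3=a, 4=b. Every edge joins two different colors.

2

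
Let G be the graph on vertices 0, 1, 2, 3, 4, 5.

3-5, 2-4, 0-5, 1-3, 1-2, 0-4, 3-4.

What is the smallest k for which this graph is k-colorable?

2

1 and 2 are adjacent, so at least 2 colors are needed.
2 colors suffice: color a → {0, 2, 3}; color b → {1, 4, 5}. Each edge has distinct colors on its endpoints.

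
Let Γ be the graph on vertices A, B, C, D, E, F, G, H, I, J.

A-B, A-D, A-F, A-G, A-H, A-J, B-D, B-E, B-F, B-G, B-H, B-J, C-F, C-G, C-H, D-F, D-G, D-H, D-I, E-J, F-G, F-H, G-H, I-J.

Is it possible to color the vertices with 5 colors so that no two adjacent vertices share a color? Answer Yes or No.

A, B, D, F, G, H are mutually adjacent (a clique of size 6), so at least 6 colors are needed.
So 5 colors are not enough.

No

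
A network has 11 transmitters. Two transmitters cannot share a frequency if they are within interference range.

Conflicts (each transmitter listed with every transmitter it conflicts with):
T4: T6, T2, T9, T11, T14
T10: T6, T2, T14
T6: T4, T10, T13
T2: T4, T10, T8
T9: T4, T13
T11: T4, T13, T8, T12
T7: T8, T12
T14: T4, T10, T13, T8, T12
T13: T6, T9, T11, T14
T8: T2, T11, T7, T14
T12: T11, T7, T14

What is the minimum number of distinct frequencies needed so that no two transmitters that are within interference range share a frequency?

2

T9 and T13 conflict, so at least 2 frequencies are needed.
A valid assignment using 2 frequencies: T4=1, T10=1, T6=2, T2=2, T9=2, T11=2, T7=2, T14=2, T13=1, T8=1, T12=1. No two conflicting transmitters share a frequency.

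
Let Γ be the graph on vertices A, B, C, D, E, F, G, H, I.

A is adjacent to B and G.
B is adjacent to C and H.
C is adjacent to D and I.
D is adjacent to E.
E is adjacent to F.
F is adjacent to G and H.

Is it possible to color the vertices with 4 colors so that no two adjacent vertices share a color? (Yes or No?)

The chromatic number is 3. The cycle A-G-F-H-B-A has odd length 5, so it cannot be 2-colored; at least 3 colors are needed.
3 colors suffice: color red → {B, D, F, I}; color blue → {C, E, G, H}; color green → {A}.
Since 4 ≥ 3, a proper 4-coloring certainly exists.

Yes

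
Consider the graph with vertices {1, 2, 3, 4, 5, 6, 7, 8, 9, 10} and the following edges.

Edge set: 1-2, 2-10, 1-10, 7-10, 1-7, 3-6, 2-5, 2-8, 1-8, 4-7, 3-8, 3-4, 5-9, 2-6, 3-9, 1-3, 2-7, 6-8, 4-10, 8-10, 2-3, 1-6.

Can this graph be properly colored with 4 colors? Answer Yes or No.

1, 2, 3, 6, 8 are pairwise adjacent (a clique of size 5), so at least 5 colors are needed.
So 4 colors are not enough.

No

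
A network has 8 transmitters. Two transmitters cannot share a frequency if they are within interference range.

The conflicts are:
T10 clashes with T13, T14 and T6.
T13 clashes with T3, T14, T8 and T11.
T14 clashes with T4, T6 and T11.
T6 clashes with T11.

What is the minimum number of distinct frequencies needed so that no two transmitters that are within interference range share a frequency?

3

T10, T14, T6 are mutually in conflict, so at least 3 frequencies are needed.
A valid assignment using 3 frequencies: T10=3, T13=2, T3=1, T14=1, T4=2, T6=2, T8=1, T11=3. Each listed conflict is separated.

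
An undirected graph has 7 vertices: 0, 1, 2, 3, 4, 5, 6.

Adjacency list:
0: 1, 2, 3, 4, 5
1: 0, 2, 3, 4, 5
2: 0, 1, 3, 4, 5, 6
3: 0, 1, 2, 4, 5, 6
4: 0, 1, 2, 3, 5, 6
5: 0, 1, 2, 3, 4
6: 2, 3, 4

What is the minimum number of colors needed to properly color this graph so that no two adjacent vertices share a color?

0, 1, 2, 3, 4, 5 are mutually adjacent (a clique of size 6), so at least 6 colors are needed.
6 colors suffice: color red → {2}; color blue → {3}; color green → {4}; color yellow → {1, 6}; color purple → {0}; color orange → {5}. Each edge has distinct colors on its endpoints.

6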